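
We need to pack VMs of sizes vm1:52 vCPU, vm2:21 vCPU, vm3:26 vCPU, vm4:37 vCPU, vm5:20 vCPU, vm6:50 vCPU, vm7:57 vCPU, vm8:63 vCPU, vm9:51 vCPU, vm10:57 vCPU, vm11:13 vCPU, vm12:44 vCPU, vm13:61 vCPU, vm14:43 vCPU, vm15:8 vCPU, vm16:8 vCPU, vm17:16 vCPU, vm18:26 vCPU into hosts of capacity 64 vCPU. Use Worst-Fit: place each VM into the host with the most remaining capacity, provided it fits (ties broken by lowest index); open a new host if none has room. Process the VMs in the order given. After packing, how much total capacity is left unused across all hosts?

115

Put vm1 (52 vCPU) in host 1; 12 vCPU remain.
Put vm2 (21 vCPU) in host 2; 43 vCPU remain.
Put vm3 (26 vCPU) in host 2; 17 vCPU remain.
Put vm4 (37 vCPU) in host 3; 27 vCPU remain.
Put vm5 (20 vCPU) in host 3; 7 vCPU remain.
Put vm6 (50 vCPU) in host 4; 14 vCPU remain.
Put vm7 (57 vCPU) in host 5; 7 vCPU remain.
Put vm8 (63 vCPU) in host 6; 1 vCPU remain.
Put vm9 (51 vCPU) in host 7; 13 vCPU remain.
Put vm10 (57 vCPU) in host 8; 7 vCPU remain.
Put vm11 (13 vCPU) in host 2; 4 vCPU remain.
Put vm12 (44 vCPU) in host 9; 20 vCPU remain.
Put vm13 (61 vCPU) in host 10; 3 vCPU remain.
Put vm14 (43 vCPU) in host 11; 21 vCPU remain.
Put vm15 (8 vCPU) in host 11; 13 vCPU remain.
Put vm16 (8 vCPU) in host 9; 12 vCPU remain.
Put vm17 (16 vCPU) in host 12; 48 vCPU remain.
Put vm18 (26 vCPU) in host 12; 22 vCPU remain.
12 hosts × 64 vCPU = 768 vCPU; used 653 vCPU; unused 115 vCPU.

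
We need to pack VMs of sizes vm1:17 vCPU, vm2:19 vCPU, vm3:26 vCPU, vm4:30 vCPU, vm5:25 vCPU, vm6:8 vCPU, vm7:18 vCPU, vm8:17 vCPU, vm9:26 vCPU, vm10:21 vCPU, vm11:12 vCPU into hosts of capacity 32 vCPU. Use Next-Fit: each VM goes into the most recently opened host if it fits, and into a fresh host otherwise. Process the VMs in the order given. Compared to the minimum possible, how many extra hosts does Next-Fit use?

1

Next-Fit: [17] [19] [26] [30] [25] [8,18] [17] [26] [21] [12] → 10 hosts.
9 VMs exceed 16 vCPU (half the capacity), and no two of those can share a host, so at least 9 hosts are needed.
An optimal packing achieves that bound: [30] [26] [26] [25] [21,8] [19,12] [18] [17] [17] → 9 hosts.
Excess: 10 − 9 = 1.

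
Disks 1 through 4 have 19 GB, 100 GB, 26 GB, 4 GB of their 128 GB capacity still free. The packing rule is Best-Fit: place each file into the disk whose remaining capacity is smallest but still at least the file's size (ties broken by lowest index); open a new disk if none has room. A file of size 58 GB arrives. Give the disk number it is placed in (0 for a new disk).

2

Disks with room: disk 2 (100 GB).
Tightest fit is disk 2 with 100 GB free.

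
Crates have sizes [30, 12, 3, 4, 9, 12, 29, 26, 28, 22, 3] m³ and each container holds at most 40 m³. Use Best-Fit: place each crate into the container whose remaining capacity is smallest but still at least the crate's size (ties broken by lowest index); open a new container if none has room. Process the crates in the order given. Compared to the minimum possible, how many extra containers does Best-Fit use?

1

Best-Fit: [30,3,4,3] [12,9,12] [29] [26] [28] [22] → 6 containers.
Total size 178 m³; any packing needs at least ⌈178/40⌉ = 5 containers.
An optimal packing achieves that bound: [30,9] [29,4,3,3] [28,12] [26,12] [22] → 5 containers.
Excess: 6 − 5 = 1.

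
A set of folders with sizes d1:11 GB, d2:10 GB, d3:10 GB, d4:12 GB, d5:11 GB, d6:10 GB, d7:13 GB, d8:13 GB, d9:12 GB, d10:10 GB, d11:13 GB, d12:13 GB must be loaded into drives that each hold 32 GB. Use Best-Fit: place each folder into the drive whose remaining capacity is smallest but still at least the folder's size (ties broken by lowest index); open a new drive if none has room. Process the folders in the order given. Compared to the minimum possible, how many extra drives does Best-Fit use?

1

Best-Fit: [11,10,10] [12,11] [10,13] [13,12] [10,13] [13] → 6 drives.
Total size 138 GB; any packing needs at least ⌈138/32⌉ = 5 drives.
An optimal packing achieves that bound: [13,13] [13,13] [12,12] [11,11,10] [10,10,10] → 5 drives.
Excess: 6 − 5 = 1.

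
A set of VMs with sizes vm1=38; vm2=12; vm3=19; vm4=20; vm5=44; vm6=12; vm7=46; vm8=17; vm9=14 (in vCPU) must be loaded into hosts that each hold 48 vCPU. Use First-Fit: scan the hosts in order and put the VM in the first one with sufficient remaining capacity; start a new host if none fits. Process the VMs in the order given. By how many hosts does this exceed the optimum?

First-Fit: [38] [12,19,12] [20,17] [44] [46] [14] → 6 hosts.
Total size 222 vCPU; any packing needs at least ⌈222/48⌉ = 5 hosts.
An optimal packing achieves that bound: [46] [44] [38] [20,14,12] [19,17,12] → 5 hosts.
Excess: 6 − 5 = 1.

1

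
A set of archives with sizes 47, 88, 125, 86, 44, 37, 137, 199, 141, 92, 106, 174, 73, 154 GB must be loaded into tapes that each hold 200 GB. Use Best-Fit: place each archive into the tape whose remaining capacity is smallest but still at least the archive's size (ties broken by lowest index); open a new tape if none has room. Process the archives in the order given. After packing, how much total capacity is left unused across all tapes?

297

tape 1: place 47 GB, 153 GB left
tape 1: place 88 GB, 65 GB left
tape 2: place 125 GB, 75 GB left
tape 3: place 86 GB, 114 GB left
tape 1: place 44 GB, 21 GB left
tape 2: place 37 GB, 38 GB left
tape 4: place 137 GB, 63 GB left
tape 5: place 199 GB, 1 GB left
tape 6: place 141 GB, 59 GB left
tape 3: place 92 GB, 22 GB left
tape 7: place 106 GB, 94 GB left
tape 8: place 174 GB, 26 GB left
tape 7: place 73 GB, 21 GB left
tape 9: place 154 GB, 46 GB left
9 tapes × 200 GB = 1800 GB; used 1503 GB; unused 297 GB.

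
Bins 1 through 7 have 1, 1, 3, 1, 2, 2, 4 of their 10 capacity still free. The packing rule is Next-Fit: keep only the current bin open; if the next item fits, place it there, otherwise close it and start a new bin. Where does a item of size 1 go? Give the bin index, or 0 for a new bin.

7

Next-Fit only looks at bin 7, which has 4 free.
1 fits there.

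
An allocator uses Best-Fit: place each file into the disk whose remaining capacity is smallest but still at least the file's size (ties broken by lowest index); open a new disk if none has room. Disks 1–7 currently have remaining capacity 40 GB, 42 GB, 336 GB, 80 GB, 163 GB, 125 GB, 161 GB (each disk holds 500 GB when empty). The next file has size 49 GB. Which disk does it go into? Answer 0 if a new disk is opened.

Disks with room: disk 3 (336 GB), disk 4 (80 GB), disk 5 (163 GB), disk 6 (125 GB), disk 7 (161 GB).
Tightest fit is disk 4 with 80 GB free.

4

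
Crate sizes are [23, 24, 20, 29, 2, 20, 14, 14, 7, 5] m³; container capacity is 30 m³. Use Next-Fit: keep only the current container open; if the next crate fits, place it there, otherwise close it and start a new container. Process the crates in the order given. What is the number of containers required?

Put 23 m³ in container 1; 7 m³ remain.
Put 24 m³ in container 2; 6 m³ remain.
Put 20 m³ in container 3; 10 m³ remain.
Put 29 m³ in container 4; 1 m³ remain.
Put 2 m³ in container 5; 28 m³ remain.
Put 20 m³ in container 5; 8 m³ remain.
Put 14 m³ in container 6; 16 m³ remain.
Put 14 m³ in container 6; 2 m³ remain.
Put 7 m³ in container 7; 23 m³ remain.
Put 5 m³ in container 7; 18 m³ remain.

7 containers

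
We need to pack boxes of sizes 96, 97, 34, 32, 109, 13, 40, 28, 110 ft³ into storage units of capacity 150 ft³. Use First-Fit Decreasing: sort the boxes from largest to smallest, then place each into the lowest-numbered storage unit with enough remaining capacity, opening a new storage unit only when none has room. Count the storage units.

4 storage units

Sorted descending: 110, 109, 97, 96, 40, 34, 32, 28, 13.
storage unit 1: place 110 ft³, 40 ft³ left
storage unit 2: place 109 ft³, 41 ft³ left
storage unit 3: place 97 ft³, 53 ft³ left
storage unit 4: place 96 ft³, 54 ft³ left
storage unit 1: place 40 ft³, 0 ft³ left
storage unit 2: place 34 ft³, 7 ft³ left
storage unit 3: place 32 ft³, 21 ft³ left
storage unit 4: place 28 ft³, 26 ft³ left
storage unit 3: place 13 ft³, 8 ft³ left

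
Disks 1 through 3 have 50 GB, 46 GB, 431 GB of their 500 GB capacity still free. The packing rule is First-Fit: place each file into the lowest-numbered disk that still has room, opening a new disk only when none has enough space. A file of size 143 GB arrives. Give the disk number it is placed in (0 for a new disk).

3

Disks with room: disk 3 (431 GB).
The first with room is disk 3.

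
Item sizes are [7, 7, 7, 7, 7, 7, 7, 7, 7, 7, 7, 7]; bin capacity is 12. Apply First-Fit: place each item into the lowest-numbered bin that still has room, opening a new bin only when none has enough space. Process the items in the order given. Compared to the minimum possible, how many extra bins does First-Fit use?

0

First-Fit: [7] [7] [7] [7] [7] [7] [7] [7] [7] [7] [7] [7] → 12 bins.
12 items exceed 6 (half the capacity), and no two of those can share a bin, so at least 12 bins are needed.
So 12 is already optimal.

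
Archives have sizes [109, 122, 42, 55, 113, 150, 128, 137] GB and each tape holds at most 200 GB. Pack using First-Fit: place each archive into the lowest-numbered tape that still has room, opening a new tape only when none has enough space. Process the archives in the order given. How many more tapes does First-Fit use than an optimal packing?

0

First-Fit: [109,42] [122,55] [113] [150] [128] [137] → 6 tapes.
6 archives exceed 100 GB (half the capacity), and no two of those can share a tape, so at least 6 tapes are needed.
So 6 is already optimal.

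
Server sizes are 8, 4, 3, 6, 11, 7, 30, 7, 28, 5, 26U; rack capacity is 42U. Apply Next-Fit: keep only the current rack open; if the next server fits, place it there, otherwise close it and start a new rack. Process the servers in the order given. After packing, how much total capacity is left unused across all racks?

33

rack 1: place 8U, 34U left
rack 1: place 4U, 30U left
rack 1: place 3U, 27U left
rack 1: place 6U, 21U left
rack 1: place 11U, 10U left
rack 1: place 7U, 3U left
rack 2: place 30U, 12U left
rack 2: place 7U, 5U left
rack 3: place 28U, 14U left
rack 3: place 5U, 9U left
rack 4: place 26U, 16U left
4 racks × 42U = 168U; used 135U; unused 33U.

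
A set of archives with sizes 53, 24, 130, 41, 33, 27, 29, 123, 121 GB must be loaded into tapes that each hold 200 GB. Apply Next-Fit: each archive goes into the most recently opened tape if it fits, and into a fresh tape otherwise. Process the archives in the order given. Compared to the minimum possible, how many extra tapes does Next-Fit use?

2

Next-Fit: [53,24] [130,41] [33,27,29] [123] [121] → 5 tapes.
Total size 581 GB; any packing needs at least ⌈581/200⌉ = 3 tapes.
An optimal packing achieves that bound: [130,41,29] [123,53,24] [121,33,27] → 3 tapes.
Excess: 5 − 3 = 2.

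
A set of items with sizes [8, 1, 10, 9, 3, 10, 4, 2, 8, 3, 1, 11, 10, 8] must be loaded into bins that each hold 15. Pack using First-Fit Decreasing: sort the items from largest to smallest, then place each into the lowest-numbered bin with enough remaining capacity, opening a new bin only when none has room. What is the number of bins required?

Sorted descending: 11, 10, 10, 10, 9, 8, 8, 8, 4, 3, 3, 2, 1, 1.
Put 11 in bin 1; 4 remain.
Put 10 in bin 2; 5 remain.
Put 10 in bin 3; 5 remain.
Put 10 in bin 4; 5 remain.
Put 9 in bin 5; 6 remain.
Put 8 in bin 6; 7 remain.
Put 8 in bin 7; 7 remain.
Put 8 in bin 8; 7 remain.
Put 4 in bin 1; 0 remain.
Put 3 in bin 2; 2 remain.
Put 3 in bin 3; 2 remain.
Put 2 in bin 2; 0 remain.
Put 1 in bin 3; 1 remain.
Put 1 in bin 3; 0 remain.
Final bins: [11,4] [10,3,2] [10,3,1,1] [10] [9] [8] [8] [8].

8 bins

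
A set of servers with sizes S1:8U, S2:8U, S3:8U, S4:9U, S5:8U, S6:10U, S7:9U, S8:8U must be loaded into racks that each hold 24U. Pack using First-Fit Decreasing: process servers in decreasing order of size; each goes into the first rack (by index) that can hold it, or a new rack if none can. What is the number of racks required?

Sorted descending: 10, 9, 9, 8, 8, 8, 8, 8.
rack 1: place 10U, 14U left
rack 1: place 9U, 5U left
rack 2: place 9U, 15U left
rack 2: place 8U, 7U left
rack 3: place 8U, 16U left
rack 3: place 8U, 8U left
rack 3: place 8U, 0U left
rack 4: place 8U, 16U left

4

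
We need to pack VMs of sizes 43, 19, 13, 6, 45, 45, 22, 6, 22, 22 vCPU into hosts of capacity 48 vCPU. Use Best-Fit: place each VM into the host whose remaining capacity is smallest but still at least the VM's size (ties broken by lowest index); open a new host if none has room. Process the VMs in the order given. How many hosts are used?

6

host 1: place 43 vCPU, 5 vCPU left
host 2: place 19 vCPU, 29 vCPU left
host 2: place 13 vCPU, 16 vCPU left
host 2: place 6 vCPU, 10 vCPU left
host 3: place 45 vCPU, 3 vCPU left
host 4: place 45 vCPU, 3 vCPU left
host 5: place 22 vCPU, 26 vCPU left
host 2: place 6 vCPU, 4 vCPU left
host 5: place 22 vCPU, 4 vCPU left
host 6: place 22 vCPU, 26 vCPU left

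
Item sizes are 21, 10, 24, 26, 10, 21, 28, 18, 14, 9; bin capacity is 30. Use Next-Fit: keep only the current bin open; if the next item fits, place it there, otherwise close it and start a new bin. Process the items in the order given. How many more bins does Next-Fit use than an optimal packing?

Next-Fit: [21] [10] [24] [26] [10] [21] [28] [18] [14,9] → 9 bins.
Total size 181; any packing needs at least ⌈181/30⌉ = 7 bins.
An optimal packing achieves that bound: [28] [26] [24] [21,9] [21] [18,10] [14,10] → 7 bins.
Excess: 9 − 7 = 2.

2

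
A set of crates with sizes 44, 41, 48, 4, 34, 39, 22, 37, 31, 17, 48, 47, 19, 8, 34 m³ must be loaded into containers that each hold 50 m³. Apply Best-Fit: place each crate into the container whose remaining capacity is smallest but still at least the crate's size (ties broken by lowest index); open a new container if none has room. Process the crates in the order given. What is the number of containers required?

11 containers

Put 44 m³ in container 1; 6 m³ remain.
Put 41 m³ in container 2; 9 m³ remain.
Put 48 m³ in container 3; 2 m³ remain.
Put 4 m³ in container 1; 2 m³ remain.
Put 34 m³ in container 4; 16 m³ remain.
Put 39 m³ in container 5; 11 m³ remain.
Put 22 m³ in container 6; 28 m³ remain.
Put 37 m³ in container 7; 13 m³ remain.
Put 31 m³ in container 8; 19 m³ remain.
Put 17 m³ in container 8; 2 m³ remain.
Put 48 m³ in container 9; 2 m³ remain.
Put 47 m³ in container 10; 3 m³ remain.
Put 19 m³ in container 6; 9 m³ remain.
Put 8 m³ in container 2; 1 m³ remain.
Put 34 m³ in container 11; 16 m³ remain.
Final containers: [44,4] [41,8] [48] [34] [39] [22,19] [37] [31,17] [48] [47] [34].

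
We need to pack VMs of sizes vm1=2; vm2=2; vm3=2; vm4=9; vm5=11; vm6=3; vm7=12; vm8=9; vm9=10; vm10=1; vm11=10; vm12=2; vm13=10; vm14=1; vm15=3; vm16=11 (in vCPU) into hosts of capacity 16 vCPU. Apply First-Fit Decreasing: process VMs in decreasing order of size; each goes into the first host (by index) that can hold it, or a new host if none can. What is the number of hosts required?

Sorted descending: 12, 11, 11, 10, 10, 10, 9, 9, 3, 3, 2, 2, 2, 2, 1, 1.
host 1: place 12 vCPU, 4 vCPU left
host 2: place 11 vCPU, 5 vCPU left
host 3: place 11 vCPU, 5 vCPU left
host 4: place 10 vCPU, 6 vCPU left
host 5: place 10 vCPU, 6 vCPU left
host 6: place 10 vCPU, 6 vCPU left
host 7: place 9 vCPU, 7 vCPU left
host 8: place 9 vCPU, 7 vCPU left
host 1: place 3 vCPU, 1 vCPU left
host 2: place 3 vCPU, 2 vCPU left
host 2: place 2 vCPU, 0 vCPU left
host 3: place 2 vCPU, 3 vCPU left
host 3: place 2 vCPU, 1 vCPU left
host 4: place 2 vCPU, 4 vCPU left
host 1: place 1 vCPU, 0 vCPU left
host 3: place 1 vCPU, 0 vCPU left
Final hosts: [12,3,1] [11,3,2] [11,2,2,1] [10,2] [10] [10] [9] [9].

8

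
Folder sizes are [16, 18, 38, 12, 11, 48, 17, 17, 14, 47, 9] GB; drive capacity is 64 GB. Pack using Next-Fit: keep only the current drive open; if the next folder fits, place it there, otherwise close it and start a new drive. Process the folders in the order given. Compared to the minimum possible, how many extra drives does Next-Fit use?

Next-Fit: [16,18] [38,12,11] [48] [17,17,14] [47,9] → 5 drives.
Total size 247 GB; any packing needs at least ⌈247/64⌉ = 4 drives.
An optimal packing achieves that bound: [48,16] [47,17] [38,18] [17,14,12,11,9] → 4 drives.
Excess: 5 − 4 = 1.

1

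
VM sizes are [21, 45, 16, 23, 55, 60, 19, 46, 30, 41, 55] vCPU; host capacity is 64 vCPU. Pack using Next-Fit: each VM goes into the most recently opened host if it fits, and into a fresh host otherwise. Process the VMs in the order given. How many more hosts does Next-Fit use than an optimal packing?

Next-Fit: [21] [45,16] [23] [55] [60] [19] [46] [30] [41] [55] → 10 hosts.
Total size 411 vCPU; any packing needs at least ⌈411/64⌉ = 7 hosts.
An optimal packing achieves that bound: [60] [55] [55] [46,16] [45,19] [41,23] [30,21] → 7 hosts.
Excess: 10 − 7 = 3.

3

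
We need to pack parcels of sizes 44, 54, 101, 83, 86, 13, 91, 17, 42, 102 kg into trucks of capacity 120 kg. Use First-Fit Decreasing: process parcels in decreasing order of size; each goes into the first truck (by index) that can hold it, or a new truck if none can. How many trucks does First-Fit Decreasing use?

Sorted descending: 102, 101, 91, 86, 83, 54, 44, 42, 17, 13.
truck 1: place 102 kg, 18 kg left
truck 2: place 101 kg, 19 kg left
truck 3: place 91 kg, 29 kg left
truck 4: place 86 kg, 34 kg left
truck 5: place 83 kg, 37 kg left
truck 6: place 54 kg, 66 kg left
truck 6: place 44 kg, 22 kg left
truck 7: place 42 kg, 78 kg left
truck 1: place 17 kg, 1 kg left
truck 2: place 13 kg, 6 kg left

7 trucks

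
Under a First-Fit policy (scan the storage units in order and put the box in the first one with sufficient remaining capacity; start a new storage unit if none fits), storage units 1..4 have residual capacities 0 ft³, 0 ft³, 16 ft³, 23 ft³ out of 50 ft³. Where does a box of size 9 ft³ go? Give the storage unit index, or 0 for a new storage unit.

3

Storage units with room: storage unit 3 (16 ft³), storage unit 4 (23 ft³).
The first with room is storage unit 3.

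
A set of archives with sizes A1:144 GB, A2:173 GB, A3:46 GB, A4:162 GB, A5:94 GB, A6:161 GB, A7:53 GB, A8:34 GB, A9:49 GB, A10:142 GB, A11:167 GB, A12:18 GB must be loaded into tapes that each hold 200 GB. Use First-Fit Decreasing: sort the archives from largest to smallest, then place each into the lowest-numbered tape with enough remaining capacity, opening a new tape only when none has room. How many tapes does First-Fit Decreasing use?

7

Sorted descending: 173, 167, 162, 161, 144, 142, 94, 53, 49, 46, 34, 18.
tape 1: place 173 GB, 27 GB left
tape 2: place 167 GB, 33 GB left
tape 3: place 162 GB, 38 GB left
tape 4: place 161 GB, 39 GB left
tape 5: place 144 GB, 56 GB left
tape 6: place 142 GB, 58 GB left
tape 7: place 94 GB, 106 GB left
tape 5: place 53 GB, 3 GB left
tape 6: place 49 GB, 9 GB left
tape 7: place 46 GB, 60 GB left
tape 3: place 34 GB, 4 GB left
tape 1: place 18 GB, 9 GB left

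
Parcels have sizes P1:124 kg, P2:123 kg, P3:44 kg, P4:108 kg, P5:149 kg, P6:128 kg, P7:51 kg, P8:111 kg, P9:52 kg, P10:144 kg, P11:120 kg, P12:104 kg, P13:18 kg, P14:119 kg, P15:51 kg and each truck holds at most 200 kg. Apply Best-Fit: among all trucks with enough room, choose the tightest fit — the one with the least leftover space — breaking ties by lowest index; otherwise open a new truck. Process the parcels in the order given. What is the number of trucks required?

P1 (124 kg) → truck 1 (remaining 76 kg)
P2 (123 kg) → truck 2 (remaining 77 kg)
P3 (44 kg) → truck 1 (remaining 32 kg)
P4 (108 kg) → truck 3 (remaining 92 kg)
P5 (149 kg) → truck 4 (remaining 51 kg)
P6 (128 kg) → truck 5 (remaining 72 kg)
P7 (51 kg) → truck 4 (remaining 0 kg)
P8 (111 kg) → truck 6 (remaining 89 kg)
P9 (52 kg) → truck 5 (remaining 20 kg)
P10 (144 kg) → truck 7 (remaining 56 kg)
P11 (120 kg) → truck 8 (remaining 80 kg)
P12 (104 kg) → truck 9 (remaining 96 kg)
P13 (18 kg) → truck 5 (remaining 2 kg)
P14 (119 kg) → truck 10 (remaining 81 kg)
P15 (51 kg) → truck 7 (remaining 5 kg)

10 trucks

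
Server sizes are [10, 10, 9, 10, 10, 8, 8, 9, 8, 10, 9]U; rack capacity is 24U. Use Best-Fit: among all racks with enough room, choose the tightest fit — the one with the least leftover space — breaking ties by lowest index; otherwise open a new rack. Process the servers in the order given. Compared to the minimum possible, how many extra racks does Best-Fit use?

1

Best-Fit: [10,10] [9,10] [10,8] [8,9] [8,10] [9] → 6 racks.
Total size 101U; any packing needs at least ⌈101/24⌉ = 5 racks.
An optimal packing achieves that bound: [10,10] [10,10] [10,9] [9,9] [8,8,8] → 5 racks.
Excess: 6 − 5 = 1.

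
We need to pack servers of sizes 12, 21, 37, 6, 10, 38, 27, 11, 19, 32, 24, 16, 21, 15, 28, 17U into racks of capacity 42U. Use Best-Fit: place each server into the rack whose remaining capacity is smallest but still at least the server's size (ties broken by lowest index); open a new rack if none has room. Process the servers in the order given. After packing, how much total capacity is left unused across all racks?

86

12U → rack 1 (remaining 30U)
21U → rack 1 (remaining 9U)
37U → rack 2 (remaining 5U)
6U → rack 1 (remaining 3U)
10U → rack 3 (remaining 32U)
38U → rack 4 (remaining 4U)
27U → rack 3 (remaining 5U)
11U → rack 5 (remaining 31U)
19U → rack 5 (remaining 12U)
32U → rack 6 (remaining 10U)
24U → rack 7 (remaining 18U)
16U → rack 7 (remaining 2U)
21U → rack 8 (remaining 21U)
15U → rack 8 (remaining 6U)
28U → rack 9 (remaining 14U)
17U → rack 10 (remaining 25U)
10 racks × 42U = 420U; used 334U; unused 86U.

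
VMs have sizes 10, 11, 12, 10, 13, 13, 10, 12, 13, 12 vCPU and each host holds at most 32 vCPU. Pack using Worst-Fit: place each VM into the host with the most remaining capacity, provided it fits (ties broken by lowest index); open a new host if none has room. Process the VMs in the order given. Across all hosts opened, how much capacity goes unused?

10 vCPU → host 1 (remaining 22 vCPU)
11 vCPU → host 1 (remaining 11 vCPU)
12 vCPU → host 2 (remaining 20 vCPU)
10 vCPU → host 2 (remaining 10 vCPU)
13 vCPU → host 3 (remaining 19 vCPU)
13 vCPU → host 3 (remaining 6 vCPU)
10 vCPU → host 1 (remaining 1 vCPU)
12 vCPU → host 4 (remaining 20 vCPU)
13 vCPU → host 4 (remaining 7 vCPU)
12 vCPU → host 5 (remaining 20 vCPU)
5 hosts × 32 vCPU = 160 vCPU; used 116 vCPU; unused 44 vCPU.

44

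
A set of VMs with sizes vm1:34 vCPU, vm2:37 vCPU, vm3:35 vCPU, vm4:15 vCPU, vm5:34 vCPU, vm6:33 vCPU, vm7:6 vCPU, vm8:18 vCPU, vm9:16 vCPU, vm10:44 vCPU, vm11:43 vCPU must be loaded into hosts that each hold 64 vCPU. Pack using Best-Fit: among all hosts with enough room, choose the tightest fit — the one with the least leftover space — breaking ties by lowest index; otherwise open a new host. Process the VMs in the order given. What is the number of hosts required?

vm1 (34 vCPU) → host 1 (remaining 30 vCPU)
vm2 (37 vCPU) → host 2 (remaining 27 vCPU)
vm3 (35 vCPU) → host 3 (remaining 29 vCPU)
vm4 (15 vCPU) → host 2 (remaining 12 vCPU)
vm5 (34 vCPU) → host 4 (remaining 30 vCPU)
vm6 (33 vCPU) → host 5 (remaining 31 vCPU)
vm7 (6 vCPU) → host 2 (remaining 6 vCPU)
vm8 (18 vCPU) → host 3 (remaining 11 vCPU)
vm9 (16 vCPU) → host 1 (remaining 14 vCPU)
vm10 (44 vCPU) → host 6 (remaining 20 vCPU)
vm11 (43 vCPU) → host 7 (remaining 21 vCPU)

7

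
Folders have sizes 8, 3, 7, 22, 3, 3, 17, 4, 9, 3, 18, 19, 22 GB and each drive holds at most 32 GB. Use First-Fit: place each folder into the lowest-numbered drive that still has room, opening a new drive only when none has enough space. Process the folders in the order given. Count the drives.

Put 8 GB in drive 1; 24 GB remain.
Put 3 GB in drive 1; 21 GB remain.
Put 7 GB in drive 1; 14 GB remain.
Put 22 GB in drive 2; 10 GB remain.
Put 3 GB in drive 1; 11 GB remain.
Put 3 GB in drive 1; 8 GB remain.
Put 17 GB in drive 3; 15 GB remain.
Put 4 GB in drive 1; 4 GB remain.
Put 9 GB in drive 2; 1 GB remain.
Put 3 GB in drive 1; 1 GB remain.
Put 18 GB in drive 4; 14 GB remain.
Put 19 GB in drive 5; 13 GB remain.
Put 22 GB in drive 6; 10 GB remain.
Final drives: [8,3,7,3,3,4,3] [22,9] [17] [18] [19] [22].

6 drives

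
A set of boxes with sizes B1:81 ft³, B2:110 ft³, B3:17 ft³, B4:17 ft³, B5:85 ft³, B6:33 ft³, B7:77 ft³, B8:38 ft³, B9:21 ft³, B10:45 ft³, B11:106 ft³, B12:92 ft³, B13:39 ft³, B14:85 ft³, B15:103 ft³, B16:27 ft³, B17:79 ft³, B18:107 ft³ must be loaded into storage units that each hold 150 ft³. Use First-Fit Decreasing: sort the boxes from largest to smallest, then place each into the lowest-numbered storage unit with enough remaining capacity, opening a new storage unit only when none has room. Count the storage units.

10

Sorted descending: 110, 107, 106, 103, 92, 85, 85, 81, 79, 77, 45, 39, 38, 33, 27, 21, 17, 17.
110 ft³ → storage unit 1 (remaining 40 ft³)
107 ft³ → storage unit 2 (remaining 43 ft³)
106 ft³ → storage unit 3 (remaining 44 ft³)
103 ft³ → storage unit 4 (remaining 47 ft³)
92 ft³ → storage unit 5 (remaining 58 ft³)
85 ft³ → storage unit 6 (remaining 65 ft³)
85 ft³ → storage unit 7 (remaining 65 ft³)
81 ft³ → storage unit 8 (remaining 69 ft³)
79 ft³ → storage unit 9 (remaining 71 ft³)
77 ft³ → storage unit 10 (remaining 73 ft³)
45 ft³ → storage unit 4 (remaining 2 ft³)
39 ft³ → storage unit 1 (remaining 1 ft³)
38 ft³ → storage unit 2 (remaining 5 ft³)
33 ft³ → storage unit 3 (remaining 11 ft³)
27 ft³ → storage unit 5 (remaining 31 ft³)
21 ft³ → storage unit 5 (remaining 10 ft³)
17 ft³ → storage unit 6 (remaining 48 ft³)
17 ft³ → storage unit 6 (remaining 31 ft³)
Final storage units: [110,39] [107,38] [106,33] [103,45] [92,27,21] [85,17,17] [85] [81] [79] [77].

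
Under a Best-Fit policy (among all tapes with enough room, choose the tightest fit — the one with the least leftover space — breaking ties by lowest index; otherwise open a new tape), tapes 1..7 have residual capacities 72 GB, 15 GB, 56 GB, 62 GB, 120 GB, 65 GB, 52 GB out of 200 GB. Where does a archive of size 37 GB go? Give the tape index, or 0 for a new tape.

7

Tapes with room: tape 1 (72 GB), tape 3 (56 GB), tape 4 (62 GB), tape 5 (120 GB), tape 6 (65 GB), tape 7 (52 GB).
Tightest fit is tape 7 with 52 GB free.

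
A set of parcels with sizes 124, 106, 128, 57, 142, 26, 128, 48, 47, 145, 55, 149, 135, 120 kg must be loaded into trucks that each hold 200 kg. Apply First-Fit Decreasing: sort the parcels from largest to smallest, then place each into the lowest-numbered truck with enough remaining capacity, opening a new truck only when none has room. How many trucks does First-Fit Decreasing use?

9

Sorted descending: 149, 145, 142, 135, 128, 128, 124, 120, 106, 57, 55, 48, 47, 26.
truck 1: place 149 kg, 51 kg left
truck 2: place 145 kg, 55 kg left
truck 3: place 142 kg, 58 kg left
truck 4: place 135 kg, 65 kg left
truck 5: place 128 kg, 72 kg left
truck 6: place 128 kg, 72 kg left
truck 7: place 124 kg, 76 kg left
truck 8: place 120 kg, 80 kg left
truck 9: place 106 kg, 94 kg left
truck 3: place 57 kg, 1 kg left
truck 2: place 55 kg, 0 kg left
truck 1: place 48 kg, 3 kg left
truck 4: place 47 kg, 18 kg left
truck 5: place 26 kg, 46 kg left
Final trucks: [149,48] [145,55] [142,57] [135,47] [128,26] [128] [124] [120] [106].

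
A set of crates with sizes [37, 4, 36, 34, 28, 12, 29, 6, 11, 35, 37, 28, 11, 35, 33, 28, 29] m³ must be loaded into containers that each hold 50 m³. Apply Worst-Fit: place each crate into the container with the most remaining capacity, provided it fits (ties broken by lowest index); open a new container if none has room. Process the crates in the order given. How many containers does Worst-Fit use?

Put 37 m³ in container 1; 13 m³ remain.
Put 4 m³ in container 1; 9 m³ remain.
Put 36 m³ in container 2; 14 m³ remain.
Put 34 m³ in container 3; 16 m³ remain.
Put 28 m³ in container 4; 22 m³ remain.
Put 12 m³ in container 4; 10 m³ remain.
Put 29 m³ in container 5; 21 m³ remain.
Put 6 m³ in container 5; 15 m³ remain.
Put 11 m³ in container 3; 5 m³ remain.
Put 35 m³ in container 6; 15 m³ remain.
Put 37 m³ in container 7; 13 m³ remain.
Put 28 m³ in container 8; 22 m³ remain.
Put 11 m³ in container 8; 11 m³ remain.
Put 35 m³ in container 9; 15 m³ remain.
Put 33 m³ in container 10; 17 m³ remain.
Put 28 m³ in container 11; 22 m³ remain.
Put 29 m³ in container 12; 21 m³ remain.

12 containers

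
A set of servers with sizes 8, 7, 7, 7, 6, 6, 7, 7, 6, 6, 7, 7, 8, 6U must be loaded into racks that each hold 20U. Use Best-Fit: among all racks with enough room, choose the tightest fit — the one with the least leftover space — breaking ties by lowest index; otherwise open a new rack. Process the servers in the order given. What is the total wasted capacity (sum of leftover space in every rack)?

rack 1: place 8U, 12U left
rack 1: place 7U, 5U left
rack 2: place 7U, 13U left
rack 2: place 7U, 6U left
rack 2: place 6U, 0U left
rack 3: place 6U, 14U left
rack 3: place 7U, 7U left
rack 3: place 7U, 0U left
rack 4: place 6U, 14U left
rack 4: place 6U, 8U left
rack 4: place 7U, 1U left
rack 5: place 7U, 13U left
rack 5: place 8U, 5U left
rack 6: place 6U, 14U left
6 racks × 20U = 120U; used 95U; unused 25U.

25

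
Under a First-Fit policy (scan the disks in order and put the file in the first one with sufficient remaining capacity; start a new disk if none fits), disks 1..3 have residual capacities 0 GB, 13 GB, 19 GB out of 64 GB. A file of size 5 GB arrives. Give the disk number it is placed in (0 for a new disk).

2

Disks with room: disk 2 (13 GB), disk 3 (19 GB).
The first with room is disk 2.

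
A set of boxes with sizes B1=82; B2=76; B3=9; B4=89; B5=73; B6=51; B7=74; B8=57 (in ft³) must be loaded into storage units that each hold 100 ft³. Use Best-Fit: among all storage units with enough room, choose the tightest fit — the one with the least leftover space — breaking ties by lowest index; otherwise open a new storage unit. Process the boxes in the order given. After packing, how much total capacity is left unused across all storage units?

Put B1 (82 ft³) in storage unit 1; 18 ft³ remain.
Put B2 (76 ft³) in storage unit 2; 24 ft³ remain.
Put B3 (9 ft³) in storage unit 1; 9 ft³ remain.
Put B4 (89 ft³) in storage unit 3; 11 ft³ remain.
Put B5 (73 ft³) in storage unit 4; 27 ft³ remain.
Put B6 (51 ft³) in storage unit 5; 49 ft³ remain.
Put B7 (74 ft³) in storage unit 6; 26 ft³ remain.
Put B8 (57 ft³) in storage unit 7; 43 ft³ remain.
7 storage units × 100 ft³ = 700 ft³; used 511 ft³; unused 189 ft³.

189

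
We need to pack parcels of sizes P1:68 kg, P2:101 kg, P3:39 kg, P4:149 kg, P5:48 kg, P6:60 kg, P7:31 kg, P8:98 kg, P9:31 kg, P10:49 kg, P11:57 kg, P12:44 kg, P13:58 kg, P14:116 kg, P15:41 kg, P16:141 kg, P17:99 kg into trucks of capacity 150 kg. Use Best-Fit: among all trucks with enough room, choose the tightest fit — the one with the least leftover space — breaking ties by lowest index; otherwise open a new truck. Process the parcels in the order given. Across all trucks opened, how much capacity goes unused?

P1 (68 kg) → truck 1 (remaining 82 kg)
P2 (101 kg) → truck 2 (remaining 49 kg)
P3 (39 kg) → truck 2 (remaining 10 kg)
P4 (149 kg) → truck 3 (remaining 1 kg)
P5 (48 kg) → truck 1 (remaining 34 kg)
P6 (60 kg) → truck 4 (remaining 90 kg)
P7 (31 kg) → truck 1 (remaining 3 kg)
P8 (98 kg) → truck 5 (remaining 52 kg)
P9 (31 kg) → truck 5 (remaining 21 kg)
P10 (49 kg) → truck 4 (remaining 41 kg)
P11 (57 kg) → truck 6 (remaining 93 kg)
P12 (44 kg) → truck 6 (remaining 49 kg)
P13 (58 kg) → truck 7 (remaining 92 kg)
P14 (116 kg) → truck 8 (remaining 34 kg)
P15 (41 kg) → truck 4 (remaining 0 kg)
P16 (141 kg) → truck 9 (remaining 9 kg)
P17 (99 kg) → truck 10 (remaining 51 kg)
10 trucks × 150 kg = 1500 kg; used 1230 kg; unused 270 kg.

270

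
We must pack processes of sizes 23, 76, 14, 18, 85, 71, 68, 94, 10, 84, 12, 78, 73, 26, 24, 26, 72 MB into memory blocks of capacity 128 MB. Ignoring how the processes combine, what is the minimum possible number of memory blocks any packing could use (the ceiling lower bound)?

Total size = 23 + 76 + 14 + 18 + 85 + 71 + 68 + 94 + 10 + 84 + 12 + 78 + 73 + 26 + 24 + 26 + 72 = 854 MB.
⌈854 / 128⌉ = 7.

7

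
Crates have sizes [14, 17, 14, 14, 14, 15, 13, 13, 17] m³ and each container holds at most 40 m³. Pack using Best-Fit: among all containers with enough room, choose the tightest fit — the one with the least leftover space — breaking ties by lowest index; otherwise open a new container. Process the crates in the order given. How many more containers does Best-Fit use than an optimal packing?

Best-Fit: [14,17] [14,14] [14,15] [13,13] [17] → 5 containers.
Total size 131 m³; any packing needs at least ⌈131/40⌉ = 4 containers.
An optimal packing achieves that bound: [17,17] [15,14] [14,14] [14,13,13] → 4 containers.
Excess: 5 − 4 = 1.

1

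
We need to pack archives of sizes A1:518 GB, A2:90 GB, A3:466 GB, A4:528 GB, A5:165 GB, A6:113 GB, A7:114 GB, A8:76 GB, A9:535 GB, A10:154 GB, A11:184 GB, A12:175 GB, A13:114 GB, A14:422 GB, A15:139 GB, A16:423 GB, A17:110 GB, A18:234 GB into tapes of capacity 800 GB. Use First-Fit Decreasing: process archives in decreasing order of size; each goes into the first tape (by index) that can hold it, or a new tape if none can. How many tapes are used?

6

Sorted descending: 535, 528, 518, 466, 423, 422, 234, 184, 175, 165, 154, 139, 114, 114, 113, 110, 90, 76.
tape 1: place 535 GB, 265 GB left
tape 2: place 528 GB, 272 GB left
tape 3: place 518 GB, 282 GB left
tape 4: place 466 GB, 334 GB left
tape 5: place 423 GB, 377 GB left
tape 6: place 422 GB, 378 GB left
tape 1: place 234 GB, 31 GB left
tape 2: place 184 GB, 88 GB left
tape 3: place 175 GB, 107 GB left
tape 4: place 165 GB, 169 GB left
tape 4: place 154 GB, 15 GB left
tape 5: place 139 GB, 238 GB left
tape 5: place 114 GB, 124 GB left
tape 5: place 114 GB, 10 GB left
tape 6: place 113 GB, 265 GB left
tape 6: place 110 GB, 155 GB left
tape 3: place 90 GB, 17 GB left
tape 2: place 76 GB, 12 GB left
Final tapes: [535,234] [528,184,76] [518,175,90] [466,165,154] [423,139,114,114] [422,113,110].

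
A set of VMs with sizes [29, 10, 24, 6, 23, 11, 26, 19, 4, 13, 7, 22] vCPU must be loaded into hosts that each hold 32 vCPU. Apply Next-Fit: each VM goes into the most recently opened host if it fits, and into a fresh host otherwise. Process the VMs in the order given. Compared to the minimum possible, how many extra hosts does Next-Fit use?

Next-Fit: [29] [10] [24,6] [23] [11] [26] [19,4] [13,7] [22] → 9 hosts.
Total size 194 vCPU; any packing needs at least ⌈194/32⌉ = 7 hosts.
An optimal packing achieves that bound: [29] [26,6] [24,7] [23,4] [22,10] [19,13] [11] → 7 hosts.
Excess: 9 − 7 = 2.

2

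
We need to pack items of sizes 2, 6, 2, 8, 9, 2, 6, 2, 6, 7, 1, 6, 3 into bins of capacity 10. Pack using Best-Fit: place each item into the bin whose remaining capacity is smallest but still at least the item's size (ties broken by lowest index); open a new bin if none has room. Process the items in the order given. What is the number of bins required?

bin 1: place 2, 8 left
bin 1: place 6, 2 left
bin 1: place 2, 0 left
bin 2: place 8, 2 left
bin 3: place 9, 1 left
bin 2: place 2, 0 left
bin 4: place 6, 4 left
bin 4: place 2, 2 left
bin 5: place 6, 4 left
bin 6: place 7, 3 left
bin 3: place 1, 0 left
bin 7: place 6, 4 left
bin 6: place 3, 0 left

7 bins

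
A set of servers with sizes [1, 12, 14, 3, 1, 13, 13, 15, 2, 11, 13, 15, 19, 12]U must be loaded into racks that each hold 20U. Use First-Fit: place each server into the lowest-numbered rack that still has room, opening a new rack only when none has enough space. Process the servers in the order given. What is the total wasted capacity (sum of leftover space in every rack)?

1U → rack 1 (remaining 19U)
12U → rack 1 (remaining 7U)
14U → rack 2 (remaining 6U)
3U → rack 1 (remaining 4U)
1U → rack 1 (remaining 3U)
13U → rack 3 (remaining 7U)
13U → rack 4 (remaining 7U)
15U → rack 5 (remaining 5U)
2U → rack 1 (remaining 1U)
11U → rack 6 (remaining 9U)
13U → rack 7 (remaining 7U)
15U → rack 8 (remaining 5U)
19U → rack 9 (remaining 1U)
12U → rack 10 (remaining 8U)
10 racks × 20U = 200U; used 144U; unused 56U.

56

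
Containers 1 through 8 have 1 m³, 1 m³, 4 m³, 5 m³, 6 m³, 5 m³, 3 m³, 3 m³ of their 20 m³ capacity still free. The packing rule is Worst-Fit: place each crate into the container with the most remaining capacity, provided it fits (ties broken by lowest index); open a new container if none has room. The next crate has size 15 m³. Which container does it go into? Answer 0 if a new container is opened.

0

No container has ≥ 15 m³ free, so a new container is opened.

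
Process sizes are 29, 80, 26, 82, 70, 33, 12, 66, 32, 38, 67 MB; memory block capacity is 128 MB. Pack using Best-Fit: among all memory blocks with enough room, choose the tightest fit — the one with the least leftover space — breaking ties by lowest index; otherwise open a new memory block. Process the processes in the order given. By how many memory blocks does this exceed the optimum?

Best-Fit: [29,80,12] [26,82] [70,33] [66,32] [38,67] → 5 memory blocks.
Total size 535 MB; any packing needs at least ⌈535/128⌉ = 5 memory blocks.
So 5 is already optimal.

0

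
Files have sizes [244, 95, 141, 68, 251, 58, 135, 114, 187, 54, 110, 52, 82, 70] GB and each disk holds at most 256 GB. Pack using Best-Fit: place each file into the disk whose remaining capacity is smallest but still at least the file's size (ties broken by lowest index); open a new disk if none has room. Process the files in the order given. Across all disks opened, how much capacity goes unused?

244 GB → disk 1 (remaining 12 GB)
95 GB → disk 2 (remaining 161 GB)
141 GB → disk 2 (remaining 20 GB)
68 GB → disk 3 (remaining 188 GB)
251 GB → disk 4 (remaining 5 GB)
58 GB → disk 3 (remaining 130 GB)
135 GB → disk 5 (remaining 121 GB)
114 GB → disk 5 (remaining 7 GB)
187 GB → disk 6 (remaining 69 GB)
54 GB → disk 6 (remaining 15 GB)
110 GB → disk 3 (remaining 20 GB)
52 GB → disk 7 (remaining 204 GB)
82 GB → disk 7 (remaining 122 GB)
70 GB → disk 7 (remaining 52 GB)
7 disks × 256 GB = 1792 GB; used 1661 GB; unused 131 GB.

131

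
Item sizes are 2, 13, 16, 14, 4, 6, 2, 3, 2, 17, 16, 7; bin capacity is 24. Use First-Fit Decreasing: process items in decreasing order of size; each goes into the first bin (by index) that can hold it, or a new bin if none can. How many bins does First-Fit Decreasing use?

Sorted descending: 17, 16, 16, 14, 13, 7, 6, 4, 3, 2, 2, 2.
Put 17 in bin 1; 7 remain.
Put 16 in bin 2; 8 remain.
Put 16 in bin 3; 8 remain.
Put 14 in bin 4; 10 remain.
Put 13 in bin 5; 11 remain.
Put 7 in bin 1; 0 remain.
Put 6 in bin 2; 2 remain.
Put 4 in bin 3; 4 remain.
Put 3 in bin 3; 1 remain.
Put 2 in bin 2; 0 remain.
Put 2 in bin 4; 8 remain.
Put 2 in bin 4; 6 remain.

5 bins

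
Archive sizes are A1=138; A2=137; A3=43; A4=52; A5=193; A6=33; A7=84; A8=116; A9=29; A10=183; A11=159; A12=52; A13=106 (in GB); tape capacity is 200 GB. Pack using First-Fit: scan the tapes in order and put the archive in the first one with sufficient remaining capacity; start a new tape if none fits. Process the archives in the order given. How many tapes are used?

Put A1 (138 GB) in tape 1; 62 GB remain.
Put A2 (137 GB) in tape 2; 63 GB remain.
Put A3 (43 GB) in tape 1; 19 GB remain.
Put A4 (52 GB) in tape 2; 11 GB remain.
Put A5 (193 GB) in tape 3; 7 GB remain.
Put A6 (33 GB) in tape 4; 167 GB remain.
Put A7 (84 GB) in tape 4; 83 GB remain.
Put A8 (116 GB) in tape 5; 84 GB remain.
Put A9 (29 GB) in tape 4; 54 GB remain.
Put A10 (183 GB) in tape 6; 17 GB remain.
Put A11 (159 GB) in tape 7; 41 GB remain.
Put A12 (52 GB) in tape 4; 2 GB remain.
Put A13 (106 GB) in tape 8; 94 GB remain.
Final tapes: [138,43] [137,52] [193] [33,84,29,52] [116] [183] [159] [106].

8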